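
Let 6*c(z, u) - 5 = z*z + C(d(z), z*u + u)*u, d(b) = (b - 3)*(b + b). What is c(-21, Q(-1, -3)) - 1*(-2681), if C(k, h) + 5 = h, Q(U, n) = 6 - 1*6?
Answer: 8266/3 ≈ 2755.3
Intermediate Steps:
Q(U, n) = 0 (Q(U, n) = 6 - 6 = 0)
d(b) = 2*b*(-3 + b) (d(b) = (-3 + b)*(2*b) = 2*b*(-3 + b))
C(k, h) = -5 + h
c(z, u) = 5/6 + z**2/6 + u*(-5 + u + u*z)/6 (c(z, u) = 5/6 + (z*z + (-5 + (z*u + u))*u)/6 = 5/6 + (z**2 + (-5 + (u*z + u))*u)/6 = 5/6 + (z**2 + (-5 + (u + u*z))*u)/6 = 5/6 + (z**2 + (-5 + u + u*z)*u)/6 = 5/6 + (z**2 + u*(-5 + u + u*z))/6 = 5/6 + (z**2/6 + u*(-5 + u + u*z)/6) = 5/6 + z**2/6 + u*(-5 + u + u*z)/6)
c(-21, Q(-1, -3)) - 1*(-2681) = (5/6 + (1/6)*(-21)**2 + (1/6)*0*(-5 + 0*(1 - 21))) - 1*(-2681) = (5/6 + (1/6)*441 + (1/6)*0*(-5 + 0*(-20))) + 2681 = (5/6 + 147/2 + (1/6)*0*(-5 + 0)) + 2681 = (5/6 + 147/2 + (1/6)*0*(-5)) + 2681 = (5/6 + 147/2 + 0) + 2681 = 223/3 + 2681 = 8266/3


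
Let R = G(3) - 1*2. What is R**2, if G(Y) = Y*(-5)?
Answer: 289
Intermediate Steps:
G(Y) = -5*Y
R = -17 (R = -5*3 - 1*2 = -15 - 2 = -17)
R**2 = (-17)**2 = 289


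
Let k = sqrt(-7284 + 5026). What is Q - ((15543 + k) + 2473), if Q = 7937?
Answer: -10079 - I*sqrt(2258) ≈ -10079.0 - 47.518*I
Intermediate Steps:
k = I*sqrt(2258) (k = sqrt(-2258) = I*sqrt(2258) ≈ 47.518*I)
Q - ((15543 + k) + 2473) = 7937 - ((15543 + I*sqrt(2258)) + 2473) = 7937 - (18016 + I*sqrt(2258)) = 7937 + (-18016 - I*sqrt(2258)) = -10079 - I*sqrt(2258)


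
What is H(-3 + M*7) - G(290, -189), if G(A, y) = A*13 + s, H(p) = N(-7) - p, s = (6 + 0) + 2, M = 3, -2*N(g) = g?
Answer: -7585/2 ≈ -3792.5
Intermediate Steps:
N(g) = -g/2
s = 8 (s = 6 + 2 = 8)
H(p) = 7/2 - p (H(p) = -½*(-7) - p = 7/2 - p)
G(A, y) = 8 + 13*A (G(A, y) = A*13 + 8 = 13*A + 8 = 8 + 13*A)
H(-3 + M*7) - G(290, -189) = (7/2 - (-3 + 3*7)) - (8 + 13*290) = (7/2 - (-3 + 21)) - (8 + 3770) = (7/2 - 1*18) - 1*3778 = (7/2 - 18) - 3778 = -29/2 - 3778 = -7585/2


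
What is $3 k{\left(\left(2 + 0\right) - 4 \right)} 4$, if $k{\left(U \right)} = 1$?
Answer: $12$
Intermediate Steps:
$3 k{\left(\left(2 + 0\right) - 4 \right)} 4 = 3 \cdot 1 \cdot 4 = 3 \cdot 4 = 12$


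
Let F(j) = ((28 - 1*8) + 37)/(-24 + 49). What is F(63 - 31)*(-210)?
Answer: -2394/5 ≈ -478.80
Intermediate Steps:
F(j) = 57/25 (F(j) = ((28 - 8) + 37)/25 = (20 + 37)*(1/25) = 57*(1/25) = 57/25)
F(63 - 31)*(-210) = (57/25)*(-210) = -2394/5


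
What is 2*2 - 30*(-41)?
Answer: 1234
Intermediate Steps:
2*2 - 30*(-41) = 4 + 1230 = 1234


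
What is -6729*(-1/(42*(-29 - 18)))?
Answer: -2243/658 ≈ -3.4088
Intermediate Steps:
-6729*(-1/(42*(-29 - 18))) = -6729/((-42*(-47))) = -6729/1974 = -6729*1/1974 = -2243/658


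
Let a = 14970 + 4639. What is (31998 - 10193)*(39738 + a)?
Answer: 1294061335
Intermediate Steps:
a = 19609
(31998 - 10193)*(39738 + a) = (31998 - 10193)*(39738 + 19609) = 21805*59347 = 1294061335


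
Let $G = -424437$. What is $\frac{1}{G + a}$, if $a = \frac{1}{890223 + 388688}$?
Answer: $- \frac{1278911}{542817148106} \approx -2.3561 \cdot 10^{-6}$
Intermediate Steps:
$a = \frac{1}{1278911} \approx 7.8192 \cdot 10^{-7}$
$\frac{1}{G + a} = \frac{1}{-424437 + \frac{1}{1278911}} = \frac{1}{- \frac{542817148106}{1278911}} = - \frac{1278911}{542817148106}$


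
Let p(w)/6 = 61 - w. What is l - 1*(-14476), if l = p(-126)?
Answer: 15598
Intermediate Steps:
p(w) = 366 - 6*w (p(w) = 6*(61 - w) = 366 - 6*w)
l = 1122 (l = 366 - 6*(-126) = 366 + 756 = 1122)
l - 1*(-14476) = 1122 - 1*(-14476) = 1122 + 14476 = 15598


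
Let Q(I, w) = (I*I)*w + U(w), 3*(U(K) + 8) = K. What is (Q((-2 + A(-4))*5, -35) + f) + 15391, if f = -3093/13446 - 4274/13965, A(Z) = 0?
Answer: 247668871319/20863710 ≈ 11871.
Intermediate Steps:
U(K) = -8 + K/3
f = -11184661/20863710 (f = -3093*1/13446 - 4274*1/13965 = -1031/4482 - 4274/13965 = -11184661/20863710 ≈ -0.53608)
Q(I, w) = -8 + w/3 + w*I² (Q(I, w) = (I*I)*w + (-8 + w/3) = I²*w + (-8 + w/3) = w*I² + (-8 + w/3) = -8 + w/3 + w*I²)
(Q((-2 + A(-4))*5, -35) + f) + 15391 = ((-8 + (⅓)*(-35) - 35*25*(-2 + 0)²) - 11184661/20863710) + 15391 = ((-8 - 35/3 - 35*(-2*5)²) - 11184661/20863710) + 15391 = ((-8 - 35/3 - 35*(-10)²) - 11184661/20863710) + 15391 = ((-8 - 35/3 - 35*100) - 11184661/20863710) + 15391 = ((-8 - 35/3 - 3500) - 11184661/20863710) + 15391 = (-10559/3 - 11184661/20863710) + 15391 = -73444489291/20863710 + 15391 = 247668871319/20863710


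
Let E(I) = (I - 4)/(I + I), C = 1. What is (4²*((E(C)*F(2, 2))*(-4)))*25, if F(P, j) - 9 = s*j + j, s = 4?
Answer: 45600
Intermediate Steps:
F(P, j) = 9 + 5*j (F(P, j) = 9 + (4*j + j) = 9 + 5*j)
E(I) = (-4 + I)/(2*I) (E(I) = (-4 + I)/((2*I)) = (-4 + I)*(1/(2*I)) = (-4 + I)/(2*I))
(4²*((E(C)*F(2, 2))*(-4)))*25 = (4²*((((½)*(-4 + 1)/1)*(9 + 5*2))*(-4)))*25 = (16*((((½)*1*(-3))*(9 + 10))*(-4)))*25 = (16*(-3/2*19*(-4)))*25 = (16*(-57/2*(-4)))*25 = (16*114)*25 = 1824*25 = 45600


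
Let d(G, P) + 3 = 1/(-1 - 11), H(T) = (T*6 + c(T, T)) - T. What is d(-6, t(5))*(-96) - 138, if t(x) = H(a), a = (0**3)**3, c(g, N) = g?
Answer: 158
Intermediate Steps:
a = 0 (a = 0**3 = 0)
H(T) = 6*T (H(T) = (T*6 + T) - T = (6*T + T) - T = 7*T - T = 6*T)
t(x) = 0 (t(x) = 6*0 = 0)
d(G, P) = -37/12 (d(G, P) = -3 + 1/(-1 - 11) = -3 + 1/(-12) = -3 - 1/12 = -37/12)
d(-6, t(5))*(-96) - 138 = -37/12*(-96) - 138 = 296 - 138 = 158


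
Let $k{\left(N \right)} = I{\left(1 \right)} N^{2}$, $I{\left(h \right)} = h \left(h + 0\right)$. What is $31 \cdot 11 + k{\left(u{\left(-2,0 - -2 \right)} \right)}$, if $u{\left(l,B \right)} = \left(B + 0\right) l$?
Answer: $357$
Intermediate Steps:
$I{\left(h \right)} = h^{2}$ ($I{\left(h \right)} = h h = h^{2}$)
$u{\left(l,B \right)} = B l$
$k{\left(N \right)} = N^{2}$ ($k{\left(N \right)} = 1^{2} N^{2} = 1 N^{2} = N^{2}$)
$31 \cdot 11 + k{\left(u{\left(-2,0 - -2 \right)} \right)} = 31 \cdot 11 + \left(\left(0 - -2\right) \left(-2\right)\right)^{2} = 341 + \left(\left(0 + 2\right) \left(-2\right)\right)^{2} = 341 + \left(2 \left(-2\right)\right)^{2} = 341 + \left(-4\right)^{2} = 341 + 16 = 357$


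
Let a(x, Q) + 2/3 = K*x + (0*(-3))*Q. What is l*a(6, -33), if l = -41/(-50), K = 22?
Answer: 8077/75 ≈ 107.69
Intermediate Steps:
a(x, Q) = -⅔ + 22*x (a(x, Q) = -⅔ + (22*x + (0*(-3))*Q) = -⅔ + (22*x + 0*Q) = -⅔ + (22*x + 0) = -⅔ + 22*x)
l = 41/50 (l = -41*(-1/50) = 41/50 ≈ 0.82000)
l*a(6, -33) = 41*(-⅔ + 22*6)/50 = 41*(-⅔ + 132)/50 = (41/50)*(394/3) = 8077/75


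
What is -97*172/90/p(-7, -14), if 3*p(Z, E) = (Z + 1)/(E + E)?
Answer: -116788/45 ≈ -2595.3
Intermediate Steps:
p(Z, E) = (1 + Z)/(6*E) (p(Z, E) = ((Z + 1)/(E + E))/3 = ((1 + Z)/((2*E)))/3 = ((1 + Z)*(1/(2*E)))/3 = ((1 + Z)/(2*E))/3 = (1 + Z)/(6*E))
-97*172/90/p(-7, -14) = -97*172/90/((⅙)*(1 - 7)/(-14)) = -97*172*(1/90)/((⅙)*(-1/14)*(-6)) = -8342/(45*1/14) = -8342*14/45 = -97*1204/45 = -116788/45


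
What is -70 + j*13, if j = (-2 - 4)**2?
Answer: 398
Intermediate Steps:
j = 36 (j = (-6)**2 = 36)
-70 + j*13 = -70 + 36*13 = -70 + 468 = 398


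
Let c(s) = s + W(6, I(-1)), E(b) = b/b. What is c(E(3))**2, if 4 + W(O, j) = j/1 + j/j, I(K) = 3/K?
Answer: 25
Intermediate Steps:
E(b) = 1
W(O, j) = -3 + j (W(O, j) = -4 + (j/1 + j/j) = -4 + (j*1 + 1) = -4 + (j + 1) = -4 + (1 + j) = -3 + j)
c(s) = -6 + s (c(s) = s + (-3 + 3/(-1)) = s + (-3 + 3*(-1)) = s + (-3 - 3) = s - 6 = -6 + s)
c(E(3))**2 = (-6 + 1)**2 = (-5)**2 = 25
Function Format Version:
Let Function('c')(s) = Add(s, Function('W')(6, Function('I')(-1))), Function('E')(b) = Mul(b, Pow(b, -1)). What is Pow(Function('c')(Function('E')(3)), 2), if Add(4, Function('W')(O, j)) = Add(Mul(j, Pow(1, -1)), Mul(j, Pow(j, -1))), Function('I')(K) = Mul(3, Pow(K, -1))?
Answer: 25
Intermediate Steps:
Function('E')(b) = 1
Function('W')(O, j) = Add(-3, j) (Function('W')(O, j) = Add(-4, Add(Mul(j, Pow(1, -1)), Mul(j, Pow(j, -1)))) = Add(-4, Add(Mul(j, 1), 1)) = Add(-4, Add(j, 1)) = Add(-4, Add(1, j)) = Add(-3, j))
Function('c')(s) = Add(-6, s) (Function('c')(s) = Add(s, Add(-3, Mul(3, Pow(-1, -1)))) = Add(s, Add(-3, Mul(3, -1))) = Add(s, Add(-3, -3)) = Add(s, -6) = Add(-6, s))
Pow(Function('c')(Function('E')(3)), 2) = Pow(Add(-6, 1), 2) = Pow(-5, 2) = 25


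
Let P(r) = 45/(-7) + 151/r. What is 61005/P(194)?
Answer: -82844790/7673 ≈ -10797.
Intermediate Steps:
P(r) = -45/7 + 151/r (P(r) = 45*(-⅐) + 151/r = -45/7 + 151/r)
61005/P(194) = 61005/(-45/7 + 151/194) = 61005/(-7673/1358) = 61005*(-1358/7673) = -82844790/7673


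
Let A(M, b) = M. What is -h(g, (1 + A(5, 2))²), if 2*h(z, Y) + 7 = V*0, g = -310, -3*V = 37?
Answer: 7/2 ≈ 3.5000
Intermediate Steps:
V = -37/3 (V = -⅓*37 = -37/3 ≈ -12.333)
h(z, Y) = -7/2 (h(z, Y) = -7/2 + (-37/3*0)/2 = -7/2 + (½)*0 = -7/2 + 0 = -7/2)
-h(g, (1 + A(5, 2))²) = -1*(-7/2) = 7/2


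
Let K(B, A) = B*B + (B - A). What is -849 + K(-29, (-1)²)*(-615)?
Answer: -499614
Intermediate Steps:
K(B, A) = B + B² - A (K(B, A) = B² + (B - A) = B + B² - A)
-849 + K(-29, (-1)²)*(-615) = -849 + (-29 + (-29)² - 1*(-1)²)*(-615) = -849 + (-29 + 841 - 1*1)*(-615) = -849 + (-29 + 841 - 1)*(-615) = -849 + 811*(-615) = -849 - 498765 = -499614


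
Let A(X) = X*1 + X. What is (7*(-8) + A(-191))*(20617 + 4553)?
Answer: -11024460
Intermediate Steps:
A(X) = 2*X (A(X) = X + X = 2*X)
(7*(-8) + A(-191))*(20617 + 4553) = (7*(-8) + 2*(-191))*(20617 + 4553) = (-56 - 382)*25170 = -438*25170 = -11024460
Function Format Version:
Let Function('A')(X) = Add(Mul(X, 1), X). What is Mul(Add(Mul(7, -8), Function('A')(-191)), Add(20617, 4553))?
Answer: -11024460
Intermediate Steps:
Function('A')(X) = Mul(2, X) (Function('A')(X) = Add(X, X) = Mul(2, X))
Mul(Add(Mul(7, -8), Function('A')(-191)), Add(20617, 4553)) = Mul(Add(Mul(7, -8), Mul(2, -191)), Add(20617, 4553)) = Mul(Add(-56, -382), 25170) = Mul(-438, 25170) = -11024460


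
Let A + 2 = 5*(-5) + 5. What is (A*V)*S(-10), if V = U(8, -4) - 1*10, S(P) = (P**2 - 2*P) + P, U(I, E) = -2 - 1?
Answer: 31460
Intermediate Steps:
U(I, E) = -3
A = -22 (A = -2 + (5*(-5) + 5) = -2 + (-25 + 5) = -2 - 20 = -22)
S(P) = P**2 - P
V = -13 (V = -3 - 1*10 = -3 - 10 = -13)
(A*V)*S(-10) = (-22*(-13))*(-10*(-1 - 10)) = 286*(-10*(-11)) = 286*110 = 31460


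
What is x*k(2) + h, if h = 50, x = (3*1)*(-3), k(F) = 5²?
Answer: -175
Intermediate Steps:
k(F) = 25
x = -9 (x = 3*(-3) = -9)
x*k(2) + h = -9*25 + 50 = -225 + 50 = -175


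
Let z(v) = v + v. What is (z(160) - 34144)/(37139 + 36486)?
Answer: -33824/73625 ≈ -0.45941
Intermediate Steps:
z(v) = 2*v
(z(160) - 34144)/(37139 + 36486) = (2*160 - 34144)/(37139 + 36486) = (320 - 34144)/73625 = -33824*1/73625 = -33824/73625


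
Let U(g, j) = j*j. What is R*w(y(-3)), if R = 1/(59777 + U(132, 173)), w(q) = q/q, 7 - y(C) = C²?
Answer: 1/89706 ≈ 1.1148e-5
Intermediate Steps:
y(C) = 7 - C²
U(g, j) = j²
w(q) = 1
R = 1/89706 (R = 1/(59777 + 173²) = 1/(59777 + 29929) = 1/89706 ≈ 1.1148e-5)
R*w(y(-3)) = (1/89706)*1 = 1/89706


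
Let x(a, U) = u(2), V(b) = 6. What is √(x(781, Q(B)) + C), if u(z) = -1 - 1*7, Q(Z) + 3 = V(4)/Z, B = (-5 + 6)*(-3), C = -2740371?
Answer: I*√2740379 ≈ 1655.4*I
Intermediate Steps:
B = -3 (B = 1*(-3) = -3)
Q(Z) = -3 + 6/Z
u(z) = -8 (u(z) = -1 - 7 = -8)
x(a, U) = -8
√(x(781, Q(B)) + C) = √(-8 - 2740371) = √(-2740379) = I*√2740379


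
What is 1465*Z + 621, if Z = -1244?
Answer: -1821839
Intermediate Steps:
1465*Z + 621 = 1465*(-1244) + 621 = -1822460 + 621 = -1821839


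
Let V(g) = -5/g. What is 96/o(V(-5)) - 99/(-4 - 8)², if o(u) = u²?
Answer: 1525/16 ≈ 95.313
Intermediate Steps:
96/o(V(-5)) - 99/(-4 - 8)² = 96/((-5/(-5))²) - 99/(-4 - 8)² = 96/((-5*(-⅕))²) - 99/((-12)²) = 96/(1²) - 99/144 = 96/1 - 99*1/144 = 96*1 - 11/16 = 96 - 11/16 = 1525/16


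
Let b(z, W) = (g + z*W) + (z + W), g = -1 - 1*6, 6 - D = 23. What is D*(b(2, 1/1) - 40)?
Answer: 714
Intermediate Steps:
D = -17 (D = 6 - 1*23 = 6 - 23 = -17)
g = -7 (g = -1 - 6 = -7)
b(z, W) = -7 + W + z + W*z (b(z, W) = (-7 + z*W) + (z + W) = (-7 + W*z) + (W + z) = -7 + W + z + W*z)
D*(b(2, 1/1) - 40) = -17*((-7 + 1/1 + 2 + (1/1)*2) - 40) = -17*((-7 + 1*1 + 2 + (1*1)*2) - 40) = -17*((-7 + 1 + 2 + 1*2) - 40) = -17*((-7 + 1 + 2 + 2) - 40) = -17*(-2 - 40) = -17*(-42) = 714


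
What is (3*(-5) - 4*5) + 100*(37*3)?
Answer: 11065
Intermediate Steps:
(3*(-5) - 4*5) + 100*(37*3) = (-15 - 20) + 100*111 = -35 + 11100 = 11065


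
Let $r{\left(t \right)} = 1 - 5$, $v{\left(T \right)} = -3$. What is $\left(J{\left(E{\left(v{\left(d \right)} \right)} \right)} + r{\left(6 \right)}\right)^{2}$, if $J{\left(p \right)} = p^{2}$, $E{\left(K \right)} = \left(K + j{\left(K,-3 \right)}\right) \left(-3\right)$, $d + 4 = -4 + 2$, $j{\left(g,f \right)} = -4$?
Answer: $190969$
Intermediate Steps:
$d = -6$ ($d = -4 + \left(-4 + 2\right) = -4 - 2 = -6$)
$E{\left(K \right)} = 12 - 3 K$ ($E{\left(K \right)} = \left(K - 4\right) \left(-3\right) = \left(-4 + K\right) \left(-3\right) = 12 - 3 K$)
$r{\left(t \right)} = -4$ ($r{\left(t \right)} = 1 - 5 = -4$)
$\left(J{\left(E{\left(v{\left(d \right)} \right)} \right)} + r{\left(6 \right)}\right)^{2} = \left(\left(12 - -9\right)^{2} - 4\right)^{2} = \left(\left(12 + 9\right)^{2} - 4\right)^{2} = \left(21^{2} - 4\right)^{2} = \left(441 - 4\right)^{2} = 437^{2} = 190969$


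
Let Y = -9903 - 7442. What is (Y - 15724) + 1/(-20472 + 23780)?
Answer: -109392251/3308 ≈ -33069.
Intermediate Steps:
Y = -17345
(Y - 15724) + 1/(-20472 + 23780) = (-17345 - 15724) + 1/(-20472 + 23780) = -33069 + 1/3308 = -109392251/3308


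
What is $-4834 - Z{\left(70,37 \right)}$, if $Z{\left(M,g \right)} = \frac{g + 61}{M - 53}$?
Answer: $- \frac{82276}{17} \approx -4839.8$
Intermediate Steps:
$Z{\left(M,g \right)} = \frac{61 + g}{-53 + M}$
$-4834 - Z{\left(70,37 \right)} = -4834 - \frac{61 + 37}{-53 + 70} = -4834 - \frac{1}{17} \cdot 98 = -4834 - \frac{98}{17} = - \frac{82276}{17}$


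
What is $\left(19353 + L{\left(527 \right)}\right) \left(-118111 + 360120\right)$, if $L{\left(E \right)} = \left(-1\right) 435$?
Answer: $4578326262$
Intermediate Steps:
$L{\left(E \right)} = -435$
$\left(19353 + L{\left(527 \right)}\right) \left(-118111 + 360120\right) = \left(19353 - 435\right) \left(-118111 + 360120\right) = 18918 \cdot 242009 = 4578326262$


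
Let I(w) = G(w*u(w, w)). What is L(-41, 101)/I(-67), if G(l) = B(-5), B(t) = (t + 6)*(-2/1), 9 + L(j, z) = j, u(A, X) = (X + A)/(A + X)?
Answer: 25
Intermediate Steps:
u(A, X) = 1 (u(A, X) = (A + X)/(A + X) = 1)
L(j, z) = -9 + j
B(t) = -12 - 2*t (B(t) = (6 + t)*(-2*1) = (6 + t)*(-2) = -12 - 2*t)
G(l) = -2 (G(l) = -12 - 2*(-5) = -12 + 10 = -2)
I(w) = -2
L(-41, 101)/I(-67) = (-9 - 41)/(-2) = -50*(-½) = 25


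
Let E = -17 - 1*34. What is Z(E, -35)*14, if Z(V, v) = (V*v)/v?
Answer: -714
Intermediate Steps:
E = -51 (E = -17 - 34 = -51)
Z(V, v) = V
Z(E, -35)*14 = -51*14 = -714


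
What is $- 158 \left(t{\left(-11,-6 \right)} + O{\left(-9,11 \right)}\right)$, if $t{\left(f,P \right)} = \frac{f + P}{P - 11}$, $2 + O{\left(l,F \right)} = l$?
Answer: $1580$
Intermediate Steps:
$O{\left(l,F \right)} = -2 + l$
$t{\left(f,P \right)} = \frac{P + f}{-11 + P}$
$- 158 \left(t{\left(-11,-6 \right)} + O{\left(-9,11 \right)}\right) = - 158 \left(\frac{-6 - 11}{-11 - 6} - 11\right) = - 158 \left(\frac{1}{-17} \left(-17\right) - 11\right) = - 158 \left(\left(- \frac{1}{17}\right) \left(-17\right) - 11\right) = - 158 \left(1 - 11\right) = \left(-158\right) \left(-10\right) = 1580$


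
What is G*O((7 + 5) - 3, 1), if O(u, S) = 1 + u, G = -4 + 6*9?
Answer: 500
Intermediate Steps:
G = 50 (G = -4 + 54 = 50)
G*O((7 + 5) - 3, 1) = 50*(1 + ((7 + 5) - 3)) = 50*(1 + (12 - 3)) = 50*(1 + 9) = 50*10 = 500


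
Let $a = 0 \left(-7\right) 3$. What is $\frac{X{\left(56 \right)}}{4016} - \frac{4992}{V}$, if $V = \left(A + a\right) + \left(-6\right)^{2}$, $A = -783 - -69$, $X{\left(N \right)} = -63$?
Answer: $\frac{3334193}{453808} \approx 7.3471$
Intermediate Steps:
$a = 0$ ($a = 0 \cdot 3 = 0$)
$A = -714$ ($A = -783 + 69 = -714$)
$V = -678$ ($V = \left(-714 + 0\right) + \left(-6\right)^{2} = -714 + 36 = -678$)
$\frac{X{\left(56 \right)}}{4016} - \frac{4992}{V} = - \frac{63}{4016} - \frac{4992}{-678} = \left(-63\right) \frac{1}{4016} - - \frac{832}{113} = - \frac{63}{4016} + \frac{832}{113} = \frac{3334193}{453808}$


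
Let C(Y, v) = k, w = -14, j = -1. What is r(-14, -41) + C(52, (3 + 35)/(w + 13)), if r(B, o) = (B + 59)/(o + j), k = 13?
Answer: 167/14 ≈ 11.929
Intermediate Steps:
C(Y, v) = 13
r(B, o) = (59 + B)/(-1 + o) (r(B, o) = (B + 59)/(o - 1) = (59 + B)/(-1 + o))
r(-14, -41) + C(52, (3 + 35)/(w + 13)) = (59 - 14)/(-1 - 41) + 13 = 45/(-42) + 13 = -1/42*45 + 13 = -15/14 + 13 = 167/14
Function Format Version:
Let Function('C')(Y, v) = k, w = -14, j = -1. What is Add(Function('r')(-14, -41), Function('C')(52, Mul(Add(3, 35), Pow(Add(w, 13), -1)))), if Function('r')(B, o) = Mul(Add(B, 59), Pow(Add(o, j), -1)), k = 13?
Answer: Rational(167, 14) ≈ 11.929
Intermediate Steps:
Function('C')(Y, v) = 13
Function('r')(B, o) = Mul(Pow(Add(-1, o), -1), Add(59, B)) (Function('r')(B, o) = Mul(Add(B, 59), Pow(Add(o, -1), -1)) = Mul(Add(59, B), Pow(Add(-1, o), -1)) = Mul(Pow(Add(-1, o), -1), Add(59, B)))
Add(Function('r')(-14, -41), Function('C')(52, Mul(Add(3, 35), Pow(Add(w, 13), -1)))) = Add(Mul(Pow(Add(-1, -41), -1), Add(59, -14)), 13) = Add(Mul(Pow(-42, -1), 45), 13) = Add(Mul(Rational(-1, 42), 45), 13) = Add(Rational(-15, 14), 13) = Rational(167, 14)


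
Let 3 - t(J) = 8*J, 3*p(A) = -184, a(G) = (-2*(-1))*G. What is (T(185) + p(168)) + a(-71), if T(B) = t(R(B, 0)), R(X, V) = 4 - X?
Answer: 3743/3 ≈ 1247.7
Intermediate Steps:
a(G) = 2*G
p(A) = -184/3 (p(A) = (⅓)*(-184) = -184/3)
t(J) = 3 - 8*J
T(B) = -29 + 8*B (T(B) = 3 - 8*(4 - B) = 3 + (-32 + 8*B) = -29 + 8*B)
(T(185) + p(168)) + a(-71) = ((-29 + 8*185) - 184/3) + 2*(-71) = ((-29 + 1480) - 184/3) - 142 = (1451 - 184/3) - 142 = 4169/3 - 142 = 3743/3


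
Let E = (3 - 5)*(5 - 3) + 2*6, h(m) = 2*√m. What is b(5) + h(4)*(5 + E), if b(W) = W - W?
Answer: 52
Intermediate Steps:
b(W) = 0
E = 8 (E = -2*2 + 12 = -4 + 12 = 8)
b(5) + h(4)*(5 + E) = 0 + (2*√4)*(5 + 8) = 0 + (2*2)*13 = 0 + 4*13 = 0 + 52 = 52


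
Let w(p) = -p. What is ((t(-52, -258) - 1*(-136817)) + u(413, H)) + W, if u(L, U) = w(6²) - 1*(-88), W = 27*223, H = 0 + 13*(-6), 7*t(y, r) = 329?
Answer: 142937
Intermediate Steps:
t(y, r) = 47 (t(y, r) = (⅐)*329 = 47)
H = -78 (H = 0 - 78 = -78)
W = 6021
u(L, U) = 52 (u(L, U) = -1*6² - 1*(-88) = -1*36 + 88 = -36 + 88 = 52)
((t(-52, -258) - 1*(-136817)) + u(413, H)) + W = ((47 - 1*(-136817)) + 52) + 6021 = ((47 + 136817) + 52) + 6021 = (136864 + 52) + 6021 = 136916 + 6021 = 142937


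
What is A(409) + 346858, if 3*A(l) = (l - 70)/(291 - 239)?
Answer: 18036729/52 ≈ 3.4686e+5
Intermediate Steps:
A(l) = -35/78 + l/156 (A(l) = ((l - 70)/(291 - 239))/3 = ((-70 + l)/52)/3 = ((-70 + l)*(1/52))/3 = (-35/26 + l/52)/3 = -35/78 + l/156)
A(409) + 346858 = (-35/78 + (1/156)*409) + 346858 = (-35/78 + 409/156) + 346858 = 113/52 + 346858 = 18036729/52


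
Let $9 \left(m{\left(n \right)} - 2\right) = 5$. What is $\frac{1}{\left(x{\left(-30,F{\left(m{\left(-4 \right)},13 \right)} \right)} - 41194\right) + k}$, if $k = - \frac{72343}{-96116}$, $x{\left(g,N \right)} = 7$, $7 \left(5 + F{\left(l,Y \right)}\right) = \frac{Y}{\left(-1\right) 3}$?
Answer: $- \frac{96116}{3958657349} \approx -2.428 \cdot 10^{-5}$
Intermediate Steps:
$m{\left(n \right)} = \frac{23}{9}$ ($m{\left(n \right)} = 2 + \frac{1}{9} \cdot 5 = 2 + \frac{5}{9} = \frac{23}{9}$)
$F{\left(l,Y \right)} = -5 - \frac{Y}{21}$ ($F{\left(l,Y \right)} = -5 + \frac{\frac{1}{\left(-1\right) 3} Y}{7} = -5 + \frac{\frac{1}{-3} Y}{7} = -5 + \frac{\left(- \frac{1}{3}\right) Y}{7} = -5 - \frac{Y}{21}$)
$k = \frac{72343}{96116}$ ($k = \left(-72343\right) \left(- \frac{1}{96116}\right) = \frac{72343}{96116} \approx 0.75266$)
$\frac{1}{\left(x{\left(-30,F{\left(m{\left(-4 \right)},13 \right)} \right)} - 41194\right) + k} = \frac{1}{\left(7 - 41194\right) + \frac{72343}{96116}} = \frac{1}{-41187 + \frac{72343}{96116}} = \frac{1}{- \frac{3958657349}{96116}} = - \frac{96116}{3958657349}$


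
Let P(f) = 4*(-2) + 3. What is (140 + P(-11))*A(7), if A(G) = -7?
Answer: -945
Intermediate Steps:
P(f) = -5 (P(f) = -8 + 3 = -5)
(140 + P(-11))*A(7) = (140 - 5)*(-7) = 135*(-7) = -945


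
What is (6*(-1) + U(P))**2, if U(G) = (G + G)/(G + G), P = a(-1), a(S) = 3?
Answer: 25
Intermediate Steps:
P = 3
U(G) = 1 (U(G) = (2*G)/((2*G)) = (2*G)*(1/(2*G)) = 1)
(6*(-1) + U(P))**2 = (6*(-1) + 1)**2 = (-6 + 1)**2 = (-5)**2 = 25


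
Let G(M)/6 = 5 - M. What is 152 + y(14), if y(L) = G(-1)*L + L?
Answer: 670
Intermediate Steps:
G(M) = 30 - 6*M (G(M) = 6*(5 - M) = 30 - 6*M)
y(L) = 37*L (y(L) = (30 - 6*(-1))*L + L = (30 + 6)*L + L = 36*L + L = 37*L)
152 + y(14) = 152 + 37*14 = 152 + 518 = 670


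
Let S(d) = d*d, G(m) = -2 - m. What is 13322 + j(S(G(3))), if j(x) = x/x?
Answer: 13323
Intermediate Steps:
S(d) = d²
j(x) = 1
13322 + j(S(G(3))) = 13322 + 1 = 13323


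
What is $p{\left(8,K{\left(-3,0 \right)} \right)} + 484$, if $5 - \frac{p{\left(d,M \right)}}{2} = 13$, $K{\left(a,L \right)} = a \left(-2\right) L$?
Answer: $468$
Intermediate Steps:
$K{\left(a,L \right)} = - 2 L a$ ($K{\left(a,L \right)} = - 2 a L = - 2 L a$)
$p{\left(d,M \right)} = -16$ ($p{\left(d,M \right)} = 10 - 26 = -16$)
$p{\left(8,K{\left(-3,0 \right)} \right)} + 484 = -16 + 484 = 468$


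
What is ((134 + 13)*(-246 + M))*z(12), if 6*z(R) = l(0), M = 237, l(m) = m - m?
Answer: 0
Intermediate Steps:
l(m) = 0
z(R) = 0 (z(R) = (1/6)*0 = 0)
((134 + 13)*(-246 + M))*z(12) = ((134 + 13)*(-246 + 237))*0 = (147*(-9))*0 = -1323*0 = 0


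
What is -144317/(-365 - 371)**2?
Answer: -144317/541696 ≈ -0.26642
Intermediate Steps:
-144317/(-365 - 371)**2 = -144317/((-736)**2) = -144317/541696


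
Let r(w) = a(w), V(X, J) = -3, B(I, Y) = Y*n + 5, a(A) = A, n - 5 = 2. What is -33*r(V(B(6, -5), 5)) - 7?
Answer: 92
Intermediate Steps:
n = 7 (n = 5 + 2 = 7)
B(I, Y) = 5 + 7*Y (B(I, Y) = Y*7 + 5 = 7*Y + 5 = 5 + 7*Y)
r(w) = w
-33*r(V(B(6, -5), 5)) - 7 = -33*(-3) - 7 = 99 - 7 = 92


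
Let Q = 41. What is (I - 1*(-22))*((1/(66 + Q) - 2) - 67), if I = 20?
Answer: -310044/107 ≈ -2897.6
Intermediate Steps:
(I - 1*(-22))*((1/(66 + Q) - 2) - 67) = (20 - 1*(-22))*((1/(66 + 41) - 2) - 67) = (20 + 22)*((1/107 - 2) - 67) = 42*((1/107 - 2) - 67) = 42*(-213/107 - 67) = 42*(-7382/107) = -310044/107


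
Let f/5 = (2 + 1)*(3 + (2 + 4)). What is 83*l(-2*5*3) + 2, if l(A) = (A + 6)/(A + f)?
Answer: -594/35 ≈ -16.971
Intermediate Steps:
f = 135 (f = 5*((2 + 1)*(3 + (2 + 4))) = 5*(3*(3 + 6)) = 5*(3*9) = 5*27 = 135)
l(A) = (6 + A)/(135 + A) (l(A) = (A + 6)/(A + 135) = (6 + A)/(135 + A))
83*l(-2*5*3) + 2 = 83*((6 - 2*5*3)/(135 - 2*5*3)) + 2 = 83*((6 - 10*3)/(135 - 10*3)) + 2 = 83*((6 - 30)/(135 - 30)) + 2 = 83*(-24/105) + 2 = 83*((1/105)*(-24)) + 2 = 83*(-8/35) + 2 = -664/35 + 2 = -594/35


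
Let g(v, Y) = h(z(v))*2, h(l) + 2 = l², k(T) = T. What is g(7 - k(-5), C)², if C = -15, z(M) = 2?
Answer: 16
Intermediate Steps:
h(l) = -2 + l²
g(v, Y) = 4 (g(v, Y) = (-2 + 2²)*2 = (-2 + 4)*2 = 2*2 = 4)
g(7 - k(-5), C)² = 4² = 16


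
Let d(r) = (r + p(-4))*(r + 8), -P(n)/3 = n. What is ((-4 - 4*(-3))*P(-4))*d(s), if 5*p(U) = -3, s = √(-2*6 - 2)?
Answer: -9024/5 + 3552*I*√14/5 ≈ -1804.8 + 2658.1*I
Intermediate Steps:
P(n) = -3*n
s = I*√14 (s = √(-12 - 2) = √(-14) = I*√14 ≈ 3.7417*I)
p(U) = -⅗ (p(U) = (⅕)*(-3) = -⅗)
d(r) = (8 + r)*(-⅗ + r) (d(r) = (r - ⅗)*(r + 8) = (-⅗ + r)*(8 + r) = (8 + r)*(-⅗ + r))
((-4 - 4*(-3))*P(-4))*d(s) = ((-4 - 4*(-3))*(-3*(-4)))*(-24/5 + (I*√14)² + 37*(I*√14)/5) = ((-4 + 12)*12)*(-24/5 - 14 + 37*I*√14/5) = (8*12)*(-94/5 + 37*I*√14/5) = 96*(-94/5 + 37*I*√14/5) = -9024/5 + 3552*I*√14/5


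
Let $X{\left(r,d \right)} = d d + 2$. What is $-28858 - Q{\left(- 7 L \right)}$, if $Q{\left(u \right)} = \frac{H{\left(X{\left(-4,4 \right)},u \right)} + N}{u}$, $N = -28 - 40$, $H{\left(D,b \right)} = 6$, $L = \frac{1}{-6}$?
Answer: $- \frac{201634}{7} \approx -28805.0$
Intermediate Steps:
$L = - \frac{1}{6} \approx -0.16667$
$X{\left(r,d \right)} = 2 + d^{2}$ ($X{\left(r,d \right)} = d^{2} + 2 = 2 + d^{2}$)
$N = -68$ ($N = -28 - 40 = -68$)
$Q{\left(u \right)} = - \frac{62}{u}$ ($Q{\left(u \right)} = \frac{6 - 68}{u} = - \frac{62}{u}$)
$-28858 - Q{\left(- 7 L \right)} = -28858 - - \frac{62}{\left(-7\right) \left(- \frac{1}{6}\right)} = -28858 - - \frac{62}{\frac{7}{6}} = -28858 - \left(-62\right) \frac{6}{7} = -28858 - - \frac{372}{7} = -28858 + \frac{372}{7} = - \frac{201634}{7}$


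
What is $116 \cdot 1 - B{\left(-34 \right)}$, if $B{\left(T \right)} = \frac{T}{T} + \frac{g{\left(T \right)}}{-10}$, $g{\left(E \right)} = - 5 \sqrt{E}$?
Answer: $115 - \frac{i \sqrt{34}}{2} \approx 115.0 - 2.9155 i$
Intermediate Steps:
$B{\left(T \right)} = 1 + \frac{\sqrt{T}}{2}$ ($B{\left(T \right)} = \frac{T}{T} + \frac{\left(-5\right) \sqrt{T}}{-10} = 1 + - 5 \sqrt{T} \left(- \frac{1}{10}\right) = 1 + \frac{\sqrt{T}}{2}$)
$116 \cdot 1 - B{\left(-34 \right)} = 116 \cdot 1 - \left(1 + \frac{\sqrt{-34}}{2}\right) = 116 - \left(1 + \frac{i \sqrt{34}}{2}\right) = 115 - \frac{i \sqrt{34}}{2}$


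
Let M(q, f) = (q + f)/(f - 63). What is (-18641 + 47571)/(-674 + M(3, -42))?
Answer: -1012550/23577 ≈ -42.947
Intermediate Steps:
M(q, f) = (f + q)/(-63 + f)
(-18641 + 47571)/(-674 + M(3, -42)) = (-18641 + 47571)/(-674 + (-42 + 3)/(-63 - 42)) = 28930/(-674 - 39/(-105)) = 28930/(-674 - 1/105*(-39)) = 28930/(-674 + 13/35) = 28930/(-23577/35) = 28930*(-35/23577) = -1012550/23577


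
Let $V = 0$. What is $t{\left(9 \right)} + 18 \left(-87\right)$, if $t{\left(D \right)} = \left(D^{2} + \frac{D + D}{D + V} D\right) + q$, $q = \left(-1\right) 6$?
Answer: $-1473$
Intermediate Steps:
$q = -6$
$t{\left(D \right)} = -6 + D^{2} + 2 D$ ($t{\left(D \right)} = \left(D^{2} + \frac{D + D}{D + 0} D\right) - 6 = \left(D^{2} + \frac{2 D}{D} D\right) - 6 = \left(D^{2} + 2 D\right) - 6 = -6 + D^{2} + 2 D$)
$t{\left(9 \right)} + 18 \left(-87\right) = \left(-6 + 9^{2} + 2 \cdot 9\right) + 18 \left(-87\right) = \left(-6 + 81 + 18\right) - 1566 = 93 - 1566 = -1473$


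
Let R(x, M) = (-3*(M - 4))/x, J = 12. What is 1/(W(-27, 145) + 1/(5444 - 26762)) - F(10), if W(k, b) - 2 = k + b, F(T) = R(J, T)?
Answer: 7717113/5116318 ≈ 1.5083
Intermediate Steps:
R(x, M) = (12 - 3*M)/x (R(x, M) = (-3*(-4 + M))/x = (12 - 3*M)/x)
F(T) = 1 - T/4 (F(T) = 3*(4 - T)/12 = 3*(1/12)*(4 - T) = 1 - T/4)
W(k, b) = 2 + b + k (W(k, b) = 2 + (k + b) = 2 + (b + k) = 2 + b + k)
1/(W(-27, 145) + 1/(5444 - 26762)) - F(10) = 1/((2 + 145 - 27) + 1/(5444 - 26762)) - (1 - ¼*10) = 1/(120 + 1/(-21318)) - (1 - 5/2) = 1/(120 - 1/21318) - 1*(-3/2) = 1/(2558159/21318) + 3/2 = 21318/2558159 + 3/2 = 7717113/5116318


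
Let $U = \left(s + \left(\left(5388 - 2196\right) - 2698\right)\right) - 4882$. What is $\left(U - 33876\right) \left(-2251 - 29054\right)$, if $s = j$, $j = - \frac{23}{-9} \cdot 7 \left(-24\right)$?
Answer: $1211294800$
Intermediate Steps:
$j = - \frac{1288}{3}$ ($j = \left(-23\right) \left(- \frac{1}{9}\right) 7 \left(-24\right) = \frac{23}{9} \cdot 7 \left(-24\right) = \frac{161}{9} \left(-24\right) = - \frac{1288}{3} \approx -429.33$)
$s = - \frac{1288}{3} \approx -429.33$
$U = - \frac{14452}{3}$ ($U = \left(- \frac{1288}{3} + \left(\left(5388 - 2196\right) - 2698\right)\right) - 4882 = \left(- \frac{1288}{3} + \left(3192 - 2698\right)\right) - 4882 = \left(- \frac{1288}{3} + 494\right) - 4882 = \frac{194}{3} - 4882 = - \frac{14452}{3} \approx -4817.3$)
$\left(U - 33876\right) \left(-2251 - 29054\right) = \left(- \frac{14452}{3} - 33876\right) \left(-2251 - 29054\right) = - \frac{116080 \left(-2251 - 29054\right)}{3} = \left(- \frac{116080}{3}\right) \left(-31305\right) = 1211294800$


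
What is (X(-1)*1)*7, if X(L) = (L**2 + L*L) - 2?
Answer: 0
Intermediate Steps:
X(L) = -2 + 2*L**2 (X(L) = (L**2 + L**2) - 2 = 2*L**2 - 2 = -2 + 2*L**2)
(X(-1)*1)*7 = ((-2 + 2*(-1)**2)*1)*7 = ((-2 + 2*1)*1)*7 = ((-2 + 2)*1)*7 = (0*1)*7 = 0*7 = 0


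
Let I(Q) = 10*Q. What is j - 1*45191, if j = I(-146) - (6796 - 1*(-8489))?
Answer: -61936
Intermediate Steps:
j = -16745 (j = 10*(-146) - (6796 - 1*(-8489)) = -1460 - (6796 + 8489) = -1460 - 1*15285 = -1460 - 15285 = -16745)
j - 1*45191 = -16745 - 1*45191 = -16745 - 45191 = -61936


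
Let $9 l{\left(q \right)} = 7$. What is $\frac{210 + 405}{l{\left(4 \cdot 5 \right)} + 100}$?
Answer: $\frac{5535}{907} \approx 6.1025$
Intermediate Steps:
$l{\left(q \right)} = \frac{7}{9}$ ($l{\left(q \right)} = \frac{1}{9} \cdot 7 = \frac{7}{9}$)
$\frac{210 + 405}{l{\left(4 \cdot 5 \right)} + 100} = \frac{210 + 405}{\frac{7}{9} + 100} = \frac{615}{\frac{907}{9}} = 615 \cdot \frac{9}{907} = \frac{5535}{907}$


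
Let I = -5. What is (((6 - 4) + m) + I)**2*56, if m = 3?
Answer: 0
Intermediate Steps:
(((6 - 4) + m) + I)**2*56 = (((6 - 4) + 3) - 5)**2*56 = ((2 + 3) - 5)**2*56 = (5 - 5)**2*56 = 0**2*56 = 0*56 = 0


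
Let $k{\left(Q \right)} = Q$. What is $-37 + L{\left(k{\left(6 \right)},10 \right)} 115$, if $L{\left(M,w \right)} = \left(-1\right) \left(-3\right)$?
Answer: $308$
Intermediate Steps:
$L{\left(M,w \right)} = 3$
$-37 + L{\left(k{\left(6 \right)},10 \right)} 115 = -37 + 3 \cdot 115 = -37 + 345 = 308$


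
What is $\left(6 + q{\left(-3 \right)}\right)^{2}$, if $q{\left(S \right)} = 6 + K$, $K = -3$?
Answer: $81$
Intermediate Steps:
$q{\left(S \right)} = 3$ ($q{\left(S \right)} = 6 - 3 = 3$)
$\left(6 + q{\left(-3 \right)}\right)^{2} = \left(6 + 3\right)^{2} = 9^{2} = 81$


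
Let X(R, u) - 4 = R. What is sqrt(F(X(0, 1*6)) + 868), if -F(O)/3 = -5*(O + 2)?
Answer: sqrt(958) ≈ 30.952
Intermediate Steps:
X(R, u) = 4 + R
F(O) = 30 + 15*O (F(O) = -(-15)*(O + 2) = -(-15)*(2 + O) = -3*(-10 - 5*O) = 30 + 15*O)
sqrt(F(X(0, 1*6)) + 868) = sqrt((30 + 15*(4 + 0)) + 868) = sqrt((30 + 15*4) + 868) = sqrt((30 + 60) + 868) = sqrt(90 + 868) = sqrt(958)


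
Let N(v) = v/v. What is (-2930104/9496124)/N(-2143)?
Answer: -1042/3377 ≈ -0.30856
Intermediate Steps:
N(v) = 1
(-2930104/9496124)/N(-2143) = -2930104/9496124/1 = -2930104*1/9496124*1 = -1042/3377*1 = -1042/3377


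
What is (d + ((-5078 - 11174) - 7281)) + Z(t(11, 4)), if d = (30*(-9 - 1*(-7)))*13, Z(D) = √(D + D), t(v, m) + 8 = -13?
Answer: -24313 + I*√42 ≈ -24313.0 + 6.4807*I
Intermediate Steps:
t(v, m) = -21 (t(v, m) = -8 - 13 = -21)
Z(D) = √2*√D (Z(D) = √(2*D) = √2*√D)
d = -780 (d = (30*(-9 + 7))*13 = (30*(-2))*13 = -60*13 = -780)
(d + ((-5078 - 11174) - 7281)) + Z(t(11, 4)) = (-780 + ((-5078 - 11174) - 7281)) + √2*√(-21) = (-780 + (-16252 - 7281)) + √2*(I*√21) = (-780 - 23533) + I*√42 = -24313 + I*√42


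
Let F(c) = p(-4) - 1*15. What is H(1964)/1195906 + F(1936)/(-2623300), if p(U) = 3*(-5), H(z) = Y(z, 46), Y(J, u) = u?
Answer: 7827449/156861010490 ≈ 4.9901e-5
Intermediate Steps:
H(z) = 46
p(U) = -15
F(c) = -30 (F(c) = -15 - 1*15 = -15 - 15 = -30)
H(1964)/1195906 + F(1936)/(-2623300) = 46/1195906 - 30/(-2623300) = 46*(1/1195906) - 30*(-1/2623300) = 23/597953 + 3/262330 = 7827449/156861010490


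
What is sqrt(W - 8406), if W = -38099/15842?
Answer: I*sqrt(266411902)/178 ≈ 91.697*I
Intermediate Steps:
W = -38099/15842 (W = -38099*1/15842 = -38099/15842 ≈ -2.4049)
sqrt(W - 8406) = sqrt(-38099/15842 - 8406) = sqrt(-133205951/15842) = I*sqrt(266411902)/178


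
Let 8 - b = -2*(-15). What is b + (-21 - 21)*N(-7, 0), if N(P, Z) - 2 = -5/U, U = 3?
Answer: -36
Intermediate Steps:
N(P, Z) = ⅓ (N(P, Z) = 2 - 5/3 = ⅓)
b = -22 (b = 8 - (-2)*(-15) = 8 - 1*30 = 8 - 30 = -22)
b + (-21 - 21)*N(-7, 0) = -22 + (-21 - 21)*(⅓) = -22 - 42*⅓ = -22 - 14 = -36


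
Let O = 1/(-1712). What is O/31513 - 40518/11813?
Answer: -2185956484421/637314374128 ≈ -3.4300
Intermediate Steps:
O = -1/1712 ≈ -0.00058411
O/31513 - 40518/11813 = -1/1712/31513 - 40518/11813 = -1/1712*1/31513 - 40518*1/11813 = -1/53950256 - 40518/11813 = -2185956484421/637314374128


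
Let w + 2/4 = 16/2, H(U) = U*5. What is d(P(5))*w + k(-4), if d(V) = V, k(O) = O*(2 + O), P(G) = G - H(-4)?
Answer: 391/2 ≈ 195.50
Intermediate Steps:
H(U) = 5*U
P(G) = 20 + G (P(G) = G - 5*(-4) = G - 1*(-20) = G + 20 = 20 + G)
w = 15/2 (w = -½ + 16/2 = -½ + 16*(½) = -½ + 8 = 15/2 ≈ 7.5000)
d(P(5))*w + k(-4) = (20 + 5)*(15/2) - 4*(2 - 4) = 25*(15/2) - 4*(-2) = 375/2 + 8 = 391/2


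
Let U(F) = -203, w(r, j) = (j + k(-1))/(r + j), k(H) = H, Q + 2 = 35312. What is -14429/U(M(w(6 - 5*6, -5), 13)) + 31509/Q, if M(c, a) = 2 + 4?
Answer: 171961439/2389310 ≈ 71.971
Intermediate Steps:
Q = 35310 (Q = -2 + 35312 = 35310)
w(r, j) = (-1 + j)/(j + r) (w(r, j) = (j - 1)/(r + j) = (-1 + j)/(j + r))
M(c, a) = 6
-14429/U(M(w(6 - 5*6, -5), 13)) + 31509/Q = -14429/(-203) + 31509/35310 = -14429*(-1/203) + 31509*(1/35310) = 14429/203 + 10503/11770 = 171961439/2389310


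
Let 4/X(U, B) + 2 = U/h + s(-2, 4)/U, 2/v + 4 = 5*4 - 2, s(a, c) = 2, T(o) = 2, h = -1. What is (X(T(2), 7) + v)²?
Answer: 625/441 ≈ 1.4172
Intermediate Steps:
v = ⅐ (v = 2/(-4 + (5*4 - 2)) = 2/(-4 + (20 - 2)) = 2/(-4 + 18) = 2/14 = 2*(1/14) = ⅐ ≈ 0.14286)
X(U, B) = 4/(-2 - U + 2/U) (X(U, B) = 4/(-2 + (U/(-1) + 2/U)) = 4/(-2 + (U*(-1) + 2/U)) = 4/(-2 + (-U + 2/U)) = 4/(-2 - U + 2/U))
(X(T(2), 7) + v)² = (4*2/(2 - 1*2² - 2*2) + ⅐)² = (4*2/(2 - 1*4 - 4) + ⅐)² = (4*2/(2 - 4 - 4) + ⅐)² = (4*2/(-6) + ⅐)² = (4*2*(-⅙) + ⅐)² = (-4/3 + ⅐)² = (-25/21)² = 625/441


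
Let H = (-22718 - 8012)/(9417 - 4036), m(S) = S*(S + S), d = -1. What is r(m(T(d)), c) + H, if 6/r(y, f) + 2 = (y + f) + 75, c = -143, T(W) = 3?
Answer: -815123/139906 ≈ -5.8262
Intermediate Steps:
m(S) = 2*S² (m(S) = S*(2*S) = 2*S²)
H = -30730/5381 ≈ -5.7108
r(y, f) = 6/(73 + f + y) (r(y, f) = 6/(-2 + ((y + f) + 75)) = 6/(-2 + ((f + y) + 75)) = 6/(-2 + (75 + f + y)) = 6/(73 + f + y))
r(m(T(d)), c) + H = 6/(73 - 143 + 2*3²) - 30730/5381 = 6/(73 - 143 + 2*9) - 30730/5381 = 6/(73 - 143 + 18) - 30730/5381 = 6/(-52) - 30730/5381 = 6*(-1/52) - 30730/5381 = -3/26 - 30730/5381 = -815123/139906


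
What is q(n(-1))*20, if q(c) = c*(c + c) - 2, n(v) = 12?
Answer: 5720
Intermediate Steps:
q(c) = -2 + 2*c**2 (q(c) = c*(2*c) - 2 = 2*c**2 - 2 = -2 + 2*c**2)
q(n(-1))*20 = (-2 + 2*12**2)*20 = (-2 + 2*144)*20 = (-2 + 288)*20 = 286*20 = 5720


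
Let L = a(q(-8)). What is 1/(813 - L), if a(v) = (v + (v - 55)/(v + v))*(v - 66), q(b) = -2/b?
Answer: -16/101923 ≈ -0.00015698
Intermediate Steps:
a(v) = (-66 + v)*(v + (-55 + v)/(2*v)) (a(v) = (v + (-55 + v)/((2*v)))*(-66 + v) = (v + (-55 + v)*(1/(2*v)))*(-66 + v) = (v + (-55 + v)/(2*v))*(-66 + v) = (-66 + v)*(v + (-55 + v)/(2*v)))
L = 114931/16 (L = -121/2 + (-2/(-8))**2 + 1815/((-2/(-8))) - (-131)/(-8) = -121/2 + (-2*(-1/8))**2 + 1815/((-2*(-1/8))) - (-131)*(-1)/8 = -121/2 + (1/4)**2 + 1815/(1/4) - 131/2*1/4 = -121/2 + 1/16 + 1815*4 - 131/8 = -121/2 + 1/16 + 7260 - 131/8 = 114931/16 ≈ 7183.2)
1/(813 - L) = 1/(813 - 1*114931/16) = 1/(813 - 114931/16) = 1/(-101923/16) = -16/101923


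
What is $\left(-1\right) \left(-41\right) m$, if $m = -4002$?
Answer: $-164082$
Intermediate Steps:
$\left(-1\right) \left(-41\right) m = \left(-1\right) \left(-41\right) \left(-4002\right) = 41 \left(-4002\right) = -164082$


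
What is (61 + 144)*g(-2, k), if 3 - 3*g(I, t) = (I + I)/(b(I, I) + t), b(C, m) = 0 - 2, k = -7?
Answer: 4715/27 ≈ 174.63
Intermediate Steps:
b(C, m) = -2
g(I, t) = 1 - 2*I/(3*(-2 + t)) (g(I, t) = 1 - (I + I)/(3*(-2 + t)) = 1 - 2*I/(3*(-2 + t)))
(61 + 144)*g(-2, k) = (61 + 144)*((-2 - 7 - ⅔*(-2))/(-2 - 7)) = 205*((-2 - 7 + 4/3)/(-9)) = 205*(-⅑*(-23/3)) = 205*(23/27) = 4715/27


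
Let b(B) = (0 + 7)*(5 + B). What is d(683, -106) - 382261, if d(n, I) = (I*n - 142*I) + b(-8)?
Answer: -439628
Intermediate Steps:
b(B) = 35 + 7*B (b(B) = 7*(5 + B) = 35 + 7*B)
d(n, I) = -21 - 142*I + I*n (d(n, I) = (I*n - 142*I) + (35 + 7*(-8)) = (-142*I + I*n) + (35 - 56) = (-142*I + I*n) - 21 = -21 - 142*I + I*n)
d(683, -106) - 382261 = (-21 - 142*(-106) - 106*683) - 382261 = (-21 + 15052 - 72398) - 382261 = -57367 - 382261 = -439628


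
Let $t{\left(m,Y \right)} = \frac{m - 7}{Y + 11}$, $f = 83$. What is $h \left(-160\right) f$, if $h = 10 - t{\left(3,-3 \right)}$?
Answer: $-139440$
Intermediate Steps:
$t{\left(m,Y \right)} = \frac{-7 + m}{11 + Y}$
$h = \frac{21}{2}$ ($h = 10 - \frac{-7 + 3}{11 - 3} = 10 - \frac{1}{8} \left(-4\right) = 10 - - \frac{1}{2} = 10 + \frac{1}{2} = \frac{21}{2} \approx 10.5$)
$h \left(-160\right) f = \frac{21}{2} \left(-160\right) 83 = \left(-1680\right) 83 = -139440$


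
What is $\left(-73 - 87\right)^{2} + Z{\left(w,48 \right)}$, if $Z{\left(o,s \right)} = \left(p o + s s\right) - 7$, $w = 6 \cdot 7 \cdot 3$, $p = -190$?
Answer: $3957$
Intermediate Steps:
$w = 126$ ($w = 42 \cdot 3 = 126$)
$Z{\left(o,s \right)} = -7 + s^{2} - 190 o$ ($Z{\left(o,s \right)} = \left(- 190 o + s s\right) - 7 = \left(- 190 o + s^{2}\right) - 7 = \left(s^{2} - 190 o\right) - 7 = -7 + s^{2} - 190 o$)
$\left(-73 - 87\right)^{2} + Z{\left(w,48 \right)} = \left(-73 - 87\right)^{2} - \left(23947 - 2304\right) = \left(-160\right)^{2} - 21643 = 25600 - 21643 = 3957$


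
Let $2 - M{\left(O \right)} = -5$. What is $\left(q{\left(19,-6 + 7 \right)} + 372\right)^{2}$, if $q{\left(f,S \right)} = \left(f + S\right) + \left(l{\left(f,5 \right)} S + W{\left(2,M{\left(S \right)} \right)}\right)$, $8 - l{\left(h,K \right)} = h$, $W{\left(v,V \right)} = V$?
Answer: $150544$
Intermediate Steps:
$M{\left(O \right)} = 7$ ($M{\left(O \right)} = 2 - -5 = 2 + 5 = 7$)
$l{\left(h,K \right)} = 8 - h$
$q{\left(f,S \right)} = 7 + S + f + S \left(8 - f\right)$ ($q{\left(f,S \right)} = \left(f + S\right) + \left(\left(8 - f\right) S + 7\right) = \left(S + f\right) + \left(S \left(8 - f\right) + 7\right) = \left(S + f\right) + \left(7 + S \left(8 - f\right)\right) = 7 + S + f + S \left(8 - f\right)$)
$\left(q{\left(19,-6 + 7 \right)} + 372\right)^{2} = \left(\left(7 + \left(-6 + 7\right) + 19 - \left(-6 + 7\right) \left(-8 + 19\right)\right) + 372\right)^{2} = \left(\left(7 + 1 + 19 - 1 \cdot 11\right) + 372\right)^{2} = \left(\left(7 + 1 + 19 - 11\right) + 372\right)^{2} = \left(16 + 372\right)^{2} = 388^{2} = 150544$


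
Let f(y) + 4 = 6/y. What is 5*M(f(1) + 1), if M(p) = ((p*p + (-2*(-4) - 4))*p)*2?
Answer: 390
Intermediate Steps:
f(y) = -4 + 6/y
M(p) = 2*p*(4 + p²) (M(p) = ((p² + (8 - 4))*p)*2 = ((p² + 4)*p)*2 = ((4 + p²)*p)*2 = (p*(4 + p²))*2 = 2*p*(4 + p²))
5*M(f(1) + 1) = 5*(2*((-4 + 6/1) + 1)*(4 + ((-4 + 6/1) + 1)²)) = 5*(2*((-4 + 6*1) + 1)*(4 + ((-4 + 6*1) + 1)²)) = 5*(2*((-4 + 6) + 1)*(4 + ((-4 + 6) + 1)²)) = 5*(2*(2 + 1)*(4 + (2 + 1)²)) = 5*(2*3*(4 + 3²)) = 5*(2*3*(4 + 9)) = 5*(2*3*13) = 5*78 = 390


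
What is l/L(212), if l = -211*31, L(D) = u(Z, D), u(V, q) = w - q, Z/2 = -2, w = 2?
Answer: 6541/210 ≈ 31.148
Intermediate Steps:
Z = -4 (Z = 2*(-2) = -4)
u(V, q) = 2 - q
L(D) = 2 - D
l = -6541
l/L(212) = -6541/(2 - 1*212) = -6541/(2 - 212) = -6541/(-210) = -6541*(-1/210) = 6541/210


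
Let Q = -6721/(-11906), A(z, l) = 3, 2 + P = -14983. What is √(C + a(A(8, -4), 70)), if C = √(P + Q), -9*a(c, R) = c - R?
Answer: √(9497440012 + 107154*I*√2124086227234)/35718 ≈ 8.0648 + 7.5892*I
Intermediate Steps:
P = -14985 (P = -2 - 14983 = -14985)
a(c, R) = -c/9 + R/9 (a(c, R) = -(c - R)/9 = -c/9 + R/9)
Q = 6721/11906 (Q = -6721*(-1/11906) = 6721/11906 ≈ 0.56451)
C = I*√2124086227234/11906 (C = √(-14985 + 6721/11906) = √(-178404689/11906) = I*√2124086227234/11906 ≈ 122.41*I)
√(C + a(A(8, -4), 70)) = √(I*√2124086227234/11906 + (-⅑*3 + (⅑)*70)) = √(I*√2124086227234/11906 + (-⅓ + 70/9)) = √(I*√2124086227234/11906 + 67/9) = √(67/9 + I*√2124086227234/11906)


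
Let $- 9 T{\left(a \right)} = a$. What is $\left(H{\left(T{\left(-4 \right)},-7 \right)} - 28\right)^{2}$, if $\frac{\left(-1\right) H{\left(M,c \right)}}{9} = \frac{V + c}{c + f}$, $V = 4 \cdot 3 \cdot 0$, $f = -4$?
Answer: $\frac{137641}{121} \approx 1137.5$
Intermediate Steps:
$T{\left(a \right)} = - \frac{a}{9}$
$V = 0$ ($V = 12 \cdot 0 = 0$)
$H{\left(M,c \right)} = - \frac{9 c}{-4 + c}$ ($H{\left(M,c \right)} = - 9 \frac{0 + c}{c - 4} = - 9 \frac{c}{-4 + c} = - \frac{9 c}{-4 + c}$)
$\left(H{\left(T{\left(-4 \right)},-7 \right)} - 28\right)^{2} = \left(\left(-9\right) \left(-7\right) \frac{1}{-4 - 7} - 28\right)^{2} = \left(\left(-9\right) \left(-7\right) \frac{1}{-11} - 28\right)^{2} = \left(\left(-9\right) \left(-7\right) \left(- \frac{1}{11}\right) - 28\right)^{2} = \left(- \frac{63}{11} - 28\right)^{2} = \left(- \frac{371}{11}\right)^{2} = \frac{137641}{121}$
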